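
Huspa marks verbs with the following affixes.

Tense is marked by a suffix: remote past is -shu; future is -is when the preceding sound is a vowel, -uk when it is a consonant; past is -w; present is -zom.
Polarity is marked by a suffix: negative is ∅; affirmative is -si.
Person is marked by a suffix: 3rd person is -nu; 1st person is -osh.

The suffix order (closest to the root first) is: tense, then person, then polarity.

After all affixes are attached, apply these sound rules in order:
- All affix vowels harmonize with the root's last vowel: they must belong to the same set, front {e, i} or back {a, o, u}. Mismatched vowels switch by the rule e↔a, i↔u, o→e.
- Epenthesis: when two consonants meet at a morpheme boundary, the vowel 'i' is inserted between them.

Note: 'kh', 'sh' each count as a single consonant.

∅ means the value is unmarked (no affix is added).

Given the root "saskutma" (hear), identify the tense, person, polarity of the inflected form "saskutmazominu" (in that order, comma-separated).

present, 3rd person, negative

Segment: saskutma-zom-nu.
tense: -zom → present.
person: -nu → 3rd person.
polarity: ∅ → negative.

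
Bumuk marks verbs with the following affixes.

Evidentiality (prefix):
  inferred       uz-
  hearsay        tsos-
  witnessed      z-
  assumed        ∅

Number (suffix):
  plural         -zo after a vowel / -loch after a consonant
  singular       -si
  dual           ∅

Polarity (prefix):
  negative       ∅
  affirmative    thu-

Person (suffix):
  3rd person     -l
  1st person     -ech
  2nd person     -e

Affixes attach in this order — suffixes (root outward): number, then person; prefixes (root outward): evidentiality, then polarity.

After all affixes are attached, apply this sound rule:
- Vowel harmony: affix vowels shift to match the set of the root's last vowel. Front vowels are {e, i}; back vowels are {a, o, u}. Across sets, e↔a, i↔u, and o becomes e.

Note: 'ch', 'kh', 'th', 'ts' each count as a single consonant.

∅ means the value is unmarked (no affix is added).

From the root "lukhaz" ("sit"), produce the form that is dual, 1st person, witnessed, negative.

zlukhazach

number = dual: zero marking, form stays lukhaz.
Attach evidentiality witnessed z- → zlukhaz.
polarity = negative: zero marking, form stays zlukhaz.
Attach person 1st person -ech → zlukhazech.
Apply vowel harmony: zlukhazech → zlukhazach.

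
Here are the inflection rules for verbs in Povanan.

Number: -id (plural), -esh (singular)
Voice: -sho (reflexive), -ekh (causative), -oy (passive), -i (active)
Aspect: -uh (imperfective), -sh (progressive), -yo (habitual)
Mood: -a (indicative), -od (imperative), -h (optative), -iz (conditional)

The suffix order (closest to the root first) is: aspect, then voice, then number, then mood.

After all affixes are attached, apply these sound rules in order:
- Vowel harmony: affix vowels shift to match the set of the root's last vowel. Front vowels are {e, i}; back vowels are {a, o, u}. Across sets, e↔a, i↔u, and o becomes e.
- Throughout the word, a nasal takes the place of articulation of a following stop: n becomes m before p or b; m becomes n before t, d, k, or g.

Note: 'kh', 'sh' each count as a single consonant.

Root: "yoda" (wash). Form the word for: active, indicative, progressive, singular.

Attach aspect progressive -sh → yodash.
Attach voice active -i → yodashi.
Attach number singular -esh → yodashiesh.
Attach mood indicative -a → yodashiesha.
Apply vowel harmony: yodashiesha → yodashuasha.
Nasal assimilation: no change.

yodashuasha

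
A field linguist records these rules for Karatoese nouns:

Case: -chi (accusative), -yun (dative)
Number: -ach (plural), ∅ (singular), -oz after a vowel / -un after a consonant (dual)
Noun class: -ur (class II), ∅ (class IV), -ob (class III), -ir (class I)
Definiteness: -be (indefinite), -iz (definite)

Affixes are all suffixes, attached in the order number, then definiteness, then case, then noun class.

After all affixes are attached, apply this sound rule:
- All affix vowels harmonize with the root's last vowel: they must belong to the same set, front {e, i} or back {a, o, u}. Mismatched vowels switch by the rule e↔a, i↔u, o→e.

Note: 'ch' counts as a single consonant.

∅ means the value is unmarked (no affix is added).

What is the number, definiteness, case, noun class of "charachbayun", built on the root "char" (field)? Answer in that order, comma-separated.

plural, indefinite, dative, class IV

Segment: char-ach-be-yun.
number: -ach → plural.
definiteness: -be → indefinite.
case: -yun → dative.
noun class: ∅ → class IV.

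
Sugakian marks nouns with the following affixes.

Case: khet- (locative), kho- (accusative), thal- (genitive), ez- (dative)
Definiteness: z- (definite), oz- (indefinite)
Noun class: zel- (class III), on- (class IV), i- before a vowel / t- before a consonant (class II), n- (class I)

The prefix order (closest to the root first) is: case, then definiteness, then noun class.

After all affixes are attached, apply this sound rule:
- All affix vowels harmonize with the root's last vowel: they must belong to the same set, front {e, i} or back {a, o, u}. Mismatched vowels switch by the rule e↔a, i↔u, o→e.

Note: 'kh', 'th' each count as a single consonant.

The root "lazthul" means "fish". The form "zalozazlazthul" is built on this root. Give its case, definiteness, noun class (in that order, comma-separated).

dative, indefinite, class III

Segment: zel-oz-ez-lazthul.
case: ez- → dative.
definiteness: oz- → indefinite.
noun class: zel- → class III.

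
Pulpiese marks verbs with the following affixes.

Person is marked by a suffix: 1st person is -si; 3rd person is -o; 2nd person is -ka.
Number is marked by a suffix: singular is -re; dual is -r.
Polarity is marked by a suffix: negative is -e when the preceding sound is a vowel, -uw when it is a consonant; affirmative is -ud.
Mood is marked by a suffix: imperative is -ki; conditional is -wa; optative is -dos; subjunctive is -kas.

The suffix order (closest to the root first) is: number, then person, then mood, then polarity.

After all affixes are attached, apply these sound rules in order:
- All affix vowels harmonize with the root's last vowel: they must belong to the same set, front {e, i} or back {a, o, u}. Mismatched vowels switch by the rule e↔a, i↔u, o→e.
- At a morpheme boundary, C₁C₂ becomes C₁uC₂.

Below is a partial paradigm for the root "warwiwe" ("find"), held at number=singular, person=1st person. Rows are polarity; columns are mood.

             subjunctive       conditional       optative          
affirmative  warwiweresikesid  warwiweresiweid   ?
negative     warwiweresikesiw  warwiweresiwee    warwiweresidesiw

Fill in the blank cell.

warwiweresidesid

Attach number singular -re → warwiwere.
Attach person 1st person -si → warwiweresi.
Attach mood optative -dos → warwiweresidos.
Attach polarity affirmative -ud → warwiweresidosud.
Apply vowel harmony: warwiweresidosud → warwiweresidesid.
Epenthesis: no change.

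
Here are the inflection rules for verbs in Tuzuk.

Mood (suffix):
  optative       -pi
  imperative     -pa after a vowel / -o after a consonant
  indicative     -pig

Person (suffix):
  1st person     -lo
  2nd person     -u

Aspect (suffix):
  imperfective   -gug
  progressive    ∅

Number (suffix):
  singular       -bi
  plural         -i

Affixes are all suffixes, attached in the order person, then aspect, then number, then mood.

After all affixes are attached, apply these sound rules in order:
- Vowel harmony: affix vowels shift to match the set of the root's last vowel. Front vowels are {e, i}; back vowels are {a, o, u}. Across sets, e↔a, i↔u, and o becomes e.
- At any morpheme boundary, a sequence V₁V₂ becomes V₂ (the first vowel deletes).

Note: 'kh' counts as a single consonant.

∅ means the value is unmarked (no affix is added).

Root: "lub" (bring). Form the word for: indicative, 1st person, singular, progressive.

Attach person 1st person -lo → lublo.
aspect = progressive: zero marking, form stays lublo.
Attach number singular -bi → lublobi.
Attach mood indicative -pig → lublobipig.
Apply vowel harmony: lublobipig → lublobupug.
Vowel deletion: no change.

lublobupug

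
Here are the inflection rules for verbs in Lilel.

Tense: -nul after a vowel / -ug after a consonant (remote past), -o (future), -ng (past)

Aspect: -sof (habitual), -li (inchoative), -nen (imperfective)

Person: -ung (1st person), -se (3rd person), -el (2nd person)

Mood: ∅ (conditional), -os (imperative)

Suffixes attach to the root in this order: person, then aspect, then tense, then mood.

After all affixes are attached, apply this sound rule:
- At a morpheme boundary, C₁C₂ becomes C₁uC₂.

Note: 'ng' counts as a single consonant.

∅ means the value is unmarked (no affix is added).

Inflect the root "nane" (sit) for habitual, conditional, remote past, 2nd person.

Attach person 2nd person -el → naneel.
Attach aspect habitual -sof → naneelsof.
Attach tense remote past -ug (after consonant 'f') → naneelsofug.
mood = conditional: zero marking, form stays naneelsofug.
Apply epenthesis: naneelsofug → naneelusofug.

naneelusofug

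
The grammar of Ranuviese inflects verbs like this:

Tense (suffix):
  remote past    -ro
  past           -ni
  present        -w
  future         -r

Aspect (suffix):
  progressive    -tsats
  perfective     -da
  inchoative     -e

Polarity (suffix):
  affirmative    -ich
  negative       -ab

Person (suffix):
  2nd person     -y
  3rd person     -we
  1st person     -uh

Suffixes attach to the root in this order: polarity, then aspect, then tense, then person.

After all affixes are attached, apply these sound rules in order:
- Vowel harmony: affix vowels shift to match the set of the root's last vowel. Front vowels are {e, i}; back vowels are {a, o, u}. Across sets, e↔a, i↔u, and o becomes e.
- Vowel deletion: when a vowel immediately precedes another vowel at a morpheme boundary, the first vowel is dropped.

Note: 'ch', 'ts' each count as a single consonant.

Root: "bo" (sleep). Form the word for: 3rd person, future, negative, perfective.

babdarwa

Attach polarity negative -ab → boab.
Attach aspect perfective -da → boabda.
Attach tense future -r → boabdar.
Attach person 3rd person -we → boabdarwe.
Apply vowel harmony: boabdarwe → boabdarwa.
Apply vowel deletion: boabdarwa → babdarwa.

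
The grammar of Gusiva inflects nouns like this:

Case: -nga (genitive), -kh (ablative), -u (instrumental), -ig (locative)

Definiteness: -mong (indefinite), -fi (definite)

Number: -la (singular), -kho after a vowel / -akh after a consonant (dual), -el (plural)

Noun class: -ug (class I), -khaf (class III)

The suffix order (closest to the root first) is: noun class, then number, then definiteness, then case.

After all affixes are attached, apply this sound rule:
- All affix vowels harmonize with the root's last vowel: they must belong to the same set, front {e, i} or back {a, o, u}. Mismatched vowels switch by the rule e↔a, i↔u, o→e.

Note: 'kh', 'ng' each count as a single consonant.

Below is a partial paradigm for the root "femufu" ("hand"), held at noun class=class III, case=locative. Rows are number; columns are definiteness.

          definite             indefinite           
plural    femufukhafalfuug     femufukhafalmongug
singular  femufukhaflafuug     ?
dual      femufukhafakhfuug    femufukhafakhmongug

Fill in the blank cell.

Attach noun class class III -khaf → femufukhaf.
Attach number singular -la → femufukhafla.
Attach definiteness indefinite -mong → femufukhaflamong.
Attach case locative -ig → femufukhaflamongig.
Apply vowel harmony: femufukhaflamongig → femufukhaflamongug.

femufukhaflamongug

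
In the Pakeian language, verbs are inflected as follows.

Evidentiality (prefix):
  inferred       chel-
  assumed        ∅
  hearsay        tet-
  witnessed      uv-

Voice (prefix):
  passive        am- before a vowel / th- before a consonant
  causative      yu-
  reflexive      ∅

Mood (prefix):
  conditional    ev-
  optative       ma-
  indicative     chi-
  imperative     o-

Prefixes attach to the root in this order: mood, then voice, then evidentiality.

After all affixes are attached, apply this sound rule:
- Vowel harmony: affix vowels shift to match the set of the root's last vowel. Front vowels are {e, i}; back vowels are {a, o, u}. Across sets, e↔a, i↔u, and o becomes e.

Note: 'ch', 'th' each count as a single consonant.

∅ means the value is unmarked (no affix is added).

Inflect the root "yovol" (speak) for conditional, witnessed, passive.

uvamavyovol

Attach mood conditional ev- → evyovol.
Attach voice passive am- (before vowel 'e') → amevyovol.
Attach evidentiality witnessed uv- → uvamevyovol.
Apply vowel harmony: uvamevyovol → uvamavyovol.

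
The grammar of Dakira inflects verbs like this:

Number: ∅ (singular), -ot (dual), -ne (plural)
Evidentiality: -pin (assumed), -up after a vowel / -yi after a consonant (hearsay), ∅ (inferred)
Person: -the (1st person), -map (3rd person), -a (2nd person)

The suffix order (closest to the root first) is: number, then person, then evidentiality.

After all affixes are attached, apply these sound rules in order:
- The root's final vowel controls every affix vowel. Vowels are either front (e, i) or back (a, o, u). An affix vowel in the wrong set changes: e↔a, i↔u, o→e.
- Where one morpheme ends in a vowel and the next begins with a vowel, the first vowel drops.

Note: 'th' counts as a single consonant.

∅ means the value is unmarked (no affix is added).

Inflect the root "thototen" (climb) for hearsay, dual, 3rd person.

Attach number dual -ot → thototenot.
Attach person 3rd person -map → thototenotmap.
Attach evidentiality hearsay -yi (after consonant 'p') → thototenotmapyi.
Apply vowel harmony: thototenotmapyi → thototenetmepyi.
Vowel deletion: no change.

thototenetmepyi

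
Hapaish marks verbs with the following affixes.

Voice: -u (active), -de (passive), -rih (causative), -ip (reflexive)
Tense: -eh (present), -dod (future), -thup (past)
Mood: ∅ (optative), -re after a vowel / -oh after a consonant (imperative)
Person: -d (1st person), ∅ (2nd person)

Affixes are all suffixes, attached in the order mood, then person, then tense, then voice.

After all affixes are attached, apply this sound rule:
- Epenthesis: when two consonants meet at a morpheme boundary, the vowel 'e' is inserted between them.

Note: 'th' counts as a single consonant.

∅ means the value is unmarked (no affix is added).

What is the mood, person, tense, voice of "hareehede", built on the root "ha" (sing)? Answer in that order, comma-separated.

imperative, 2nd person, present, passive

Segment: ha-re-eh-de.
mood: -re/oh → imperative.
person: ∅ → 2nd person.
tense: -eh → present.
voice: -de → passive.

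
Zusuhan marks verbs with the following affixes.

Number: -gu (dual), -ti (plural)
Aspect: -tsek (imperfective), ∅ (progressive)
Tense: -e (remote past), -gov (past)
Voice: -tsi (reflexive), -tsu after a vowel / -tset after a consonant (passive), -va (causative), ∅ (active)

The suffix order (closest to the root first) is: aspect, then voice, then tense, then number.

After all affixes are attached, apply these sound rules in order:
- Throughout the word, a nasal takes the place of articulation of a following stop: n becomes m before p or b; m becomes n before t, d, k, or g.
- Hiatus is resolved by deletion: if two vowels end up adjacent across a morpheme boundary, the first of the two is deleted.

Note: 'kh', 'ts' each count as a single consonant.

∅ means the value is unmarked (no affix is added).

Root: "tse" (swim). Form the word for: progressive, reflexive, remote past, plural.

aspect = progressive: zero marking, form stays tse.
Attach voice reflexive -tsi → tsetsi.
Attach tense remote past -e → tsetsie.
Attach number plural -ti → tsetsieti.
Nasal assimilation: no change.
Apply vowel deletion: tsetsieti → tsetseti.

tsetseti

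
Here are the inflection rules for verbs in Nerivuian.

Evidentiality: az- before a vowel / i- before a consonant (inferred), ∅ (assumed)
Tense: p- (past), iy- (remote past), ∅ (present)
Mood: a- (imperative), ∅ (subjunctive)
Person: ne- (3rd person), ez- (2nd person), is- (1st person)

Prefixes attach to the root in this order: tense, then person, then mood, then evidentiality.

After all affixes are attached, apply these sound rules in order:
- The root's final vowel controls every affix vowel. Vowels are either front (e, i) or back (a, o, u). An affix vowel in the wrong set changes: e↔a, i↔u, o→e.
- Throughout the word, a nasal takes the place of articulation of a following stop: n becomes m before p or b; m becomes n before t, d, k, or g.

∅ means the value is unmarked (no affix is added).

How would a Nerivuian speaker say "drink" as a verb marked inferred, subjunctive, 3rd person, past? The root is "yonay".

Attach tense past p- → pyonay.
Attach person 3rd person ne- → nepyonay.
mood = subjunctive: zero marking, form stays nepyonay.
Attach evidentiality inferred i- (before consonant 'n') → inepyonay.
Apply vowel harmony: inepyonay → unapyonay.
Nasal assimilation: no change.

unapyonay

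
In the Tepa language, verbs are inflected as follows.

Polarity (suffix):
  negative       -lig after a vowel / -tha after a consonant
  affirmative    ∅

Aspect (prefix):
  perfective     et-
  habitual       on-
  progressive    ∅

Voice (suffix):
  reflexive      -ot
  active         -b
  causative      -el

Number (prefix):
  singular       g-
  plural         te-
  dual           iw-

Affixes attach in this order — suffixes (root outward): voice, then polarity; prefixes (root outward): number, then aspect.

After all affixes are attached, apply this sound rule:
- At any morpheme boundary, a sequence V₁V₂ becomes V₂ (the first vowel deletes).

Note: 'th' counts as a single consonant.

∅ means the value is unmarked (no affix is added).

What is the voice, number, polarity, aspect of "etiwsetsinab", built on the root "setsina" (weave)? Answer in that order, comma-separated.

active, dual, affirmative, perfective

Segment: et-iw-setsina-b.
voice: -b → active.
number: iw- → dual.
polarity: ∅ → affirmative.
aspect: et- → perfective.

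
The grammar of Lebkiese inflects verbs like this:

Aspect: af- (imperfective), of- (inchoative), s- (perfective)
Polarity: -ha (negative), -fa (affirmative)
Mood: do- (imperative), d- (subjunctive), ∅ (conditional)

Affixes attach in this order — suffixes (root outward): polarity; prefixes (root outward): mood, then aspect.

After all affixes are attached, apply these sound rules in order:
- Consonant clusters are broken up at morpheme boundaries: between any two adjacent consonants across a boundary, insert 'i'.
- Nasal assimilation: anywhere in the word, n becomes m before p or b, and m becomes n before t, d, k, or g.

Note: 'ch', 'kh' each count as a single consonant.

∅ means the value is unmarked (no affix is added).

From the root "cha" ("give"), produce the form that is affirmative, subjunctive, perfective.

sidichafa

Attach mood subjunctive d- → dcha.
Attach polarity affirmative -fa → dchafa.
Attach aspect perfective s- → sdchafa.
Apply epenthesis: sdchafa → sidichafa.
Nasal assimilation: no change.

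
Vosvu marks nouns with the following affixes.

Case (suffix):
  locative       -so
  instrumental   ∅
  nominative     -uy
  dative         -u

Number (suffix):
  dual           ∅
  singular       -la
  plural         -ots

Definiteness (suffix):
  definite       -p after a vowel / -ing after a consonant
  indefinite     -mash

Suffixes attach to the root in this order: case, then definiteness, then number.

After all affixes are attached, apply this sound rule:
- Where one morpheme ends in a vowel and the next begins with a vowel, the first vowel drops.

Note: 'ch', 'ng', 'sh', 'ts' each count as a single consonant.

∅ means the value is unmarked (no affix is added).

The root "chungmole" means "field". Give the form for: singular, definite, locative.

Attach case locative -so → chungmoleso.
Attach definiteness definite -p (after vowel 'o') → chungmolesop.
Attach number singular -la → chungmolesopla.
Vowel deletion: no change.

chungmolesopla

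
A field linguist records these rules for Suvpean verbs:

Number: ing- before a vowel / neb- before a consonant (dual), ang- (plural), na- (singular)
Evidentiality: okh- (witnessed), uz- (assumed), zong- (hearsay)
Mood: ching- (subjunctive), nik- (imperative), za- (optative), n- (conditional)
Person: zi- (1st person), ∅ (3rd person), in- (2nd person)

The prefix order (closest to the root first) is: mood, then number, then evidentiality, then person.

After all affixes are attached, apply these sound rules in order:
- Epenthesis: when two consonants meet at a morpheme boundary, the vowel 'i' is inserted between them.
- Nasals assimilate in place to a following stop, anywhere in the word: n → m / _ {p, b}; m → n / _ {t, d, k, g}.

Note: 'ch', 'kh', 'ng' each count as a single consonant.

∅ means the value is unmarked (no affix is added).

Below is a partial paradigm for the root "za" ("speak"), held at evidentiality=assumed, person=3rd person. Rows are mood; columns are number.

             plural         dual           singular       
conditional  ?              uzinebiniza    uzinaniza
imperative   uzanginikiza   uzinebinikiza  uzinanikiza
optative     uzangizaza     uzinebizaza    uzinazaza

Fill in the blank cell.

uzanginiza

Attach mood conditional n- → nza.
Attach number plural ang- → angnza.
Attach evidentiality assumed uz- → uzangnza.
person = 3rd person: zero marking, form stays uzangnza.
Apply epenthesis: uzangnza → uzanginiza.
Nasal assimilation: no change.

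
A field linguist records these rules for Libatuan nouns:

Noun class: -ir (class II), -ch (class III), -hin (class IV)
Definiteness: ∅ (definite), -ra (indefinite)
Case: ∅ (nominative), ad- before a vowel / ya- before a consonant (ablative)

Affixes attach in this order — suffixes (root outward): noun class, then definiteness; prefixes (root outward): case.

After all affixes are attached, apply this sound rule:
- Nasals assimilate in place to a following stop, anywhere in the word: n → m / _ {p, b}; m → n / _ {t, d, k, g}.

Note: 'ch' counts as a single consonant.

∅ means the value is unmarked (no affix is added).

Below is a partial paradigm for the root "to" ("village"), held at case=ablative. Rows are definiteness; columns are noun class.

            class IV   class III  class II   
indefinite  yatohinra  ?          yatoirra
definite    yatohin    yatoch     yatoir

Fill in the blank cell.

yatochra

Attach noun class class III -ch → toch.
Attach case ablative ya- (before consonant 't') → yatoch.
Attach definiteness indefinite -ra → yatochra.
Nasal assimilation: no change.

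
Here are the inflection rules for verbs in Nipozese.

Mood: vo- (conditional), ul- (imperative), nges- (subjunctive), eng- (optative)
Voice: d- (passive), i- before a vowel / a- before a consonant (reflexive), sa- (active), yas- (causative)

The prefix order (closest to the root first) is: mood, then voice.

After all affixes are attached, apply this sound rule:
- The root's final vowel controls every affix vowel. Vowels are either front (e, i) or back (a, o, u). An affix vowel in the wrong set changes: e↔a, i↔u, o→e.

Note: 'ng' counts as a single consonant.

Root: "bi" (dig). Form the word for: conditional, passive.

Attach mood conditional vo- → vobi.
Attach voice passive d- → dvobi.
Apply vowel harmony: dvobi → dvebi.

dvebi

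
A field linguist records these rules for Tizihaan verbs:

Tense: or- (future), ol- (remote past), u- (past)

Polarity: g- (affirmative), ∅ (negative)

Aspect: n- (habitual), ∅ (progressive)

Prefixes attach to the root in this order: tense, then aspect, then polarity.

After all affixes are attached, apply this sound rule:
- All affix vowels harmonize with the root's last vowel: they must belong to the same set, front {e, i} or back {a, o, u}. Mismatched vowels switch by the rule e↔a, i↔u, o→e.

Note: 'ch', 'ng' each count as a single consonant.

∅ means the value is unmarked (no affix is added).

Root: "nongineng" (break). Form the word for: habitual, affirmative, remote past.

Attach tense remote past ol- → olnongineng.
Attach aspect habitual n- → nolnongineng.
Attach polarity affirmative g- → gnolnongineng.
Apply vowel harmony: gnolnongineng → gnelnongineng.

gnelnongineng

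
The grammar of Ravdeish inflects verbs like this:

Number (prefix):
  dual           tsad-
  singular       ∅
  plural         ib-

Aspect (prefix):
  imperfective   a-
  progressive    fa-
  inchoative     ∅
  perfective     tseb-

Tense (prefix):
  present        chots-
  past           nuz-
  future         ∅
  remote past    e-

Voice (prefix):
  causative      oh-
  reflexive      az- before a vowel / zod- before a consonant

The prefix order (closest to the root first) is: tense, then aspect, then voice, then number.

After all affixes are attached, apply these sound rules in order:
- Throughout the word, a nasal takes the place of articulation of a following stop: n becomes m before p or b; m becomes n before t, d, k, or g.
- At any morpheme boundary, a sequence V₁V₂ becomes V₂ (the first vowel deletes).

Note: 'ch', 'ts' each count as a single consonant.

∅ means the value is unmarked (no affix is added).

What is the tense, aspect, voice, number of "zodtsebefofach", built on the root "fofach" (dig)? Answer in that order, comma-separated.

remote past, perfective, reflexive, singular

Segment: zod-tseb-e-fofach.
tense: e- → remote past.
aspect: tseb- → perfective.
voice: az/zod- → reflexive.
number: ∅ → singular.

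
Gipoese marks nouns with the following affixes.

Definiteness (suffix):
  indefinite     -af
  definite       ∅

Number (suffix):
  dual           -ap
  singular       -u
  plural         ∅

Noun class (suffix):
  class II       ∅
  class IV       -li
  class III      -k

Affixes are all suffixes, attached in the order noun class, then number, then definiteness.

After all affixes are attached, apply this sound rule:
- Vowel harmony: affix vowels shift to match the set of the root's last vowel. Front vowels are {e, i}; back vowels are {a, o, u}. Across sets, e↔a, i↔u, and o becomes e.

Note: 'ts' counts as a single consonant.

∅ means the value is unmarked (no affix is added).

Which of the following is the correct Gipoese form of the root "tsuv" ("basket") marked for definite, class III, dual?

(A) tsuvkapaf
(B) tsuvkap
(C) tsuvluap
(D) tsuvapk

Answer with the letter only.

B

Attach noun class class III -k → tsuvk.
Attach number dual -ap → tsuvkap.
definiteness = definite: zero marking, form stays tsuvkap.
Vowel harmony: no change.
So the correct form is tsuvkap, option (B).
(A) tsuvkapaf is wrong: it uses indefinite instead of definite for definiteness.
(C) tsuvluap is wrong: it uses class IV instead of class III for noun class.
(D) tsuvapk is wrong: it has the affixes in the wrong order.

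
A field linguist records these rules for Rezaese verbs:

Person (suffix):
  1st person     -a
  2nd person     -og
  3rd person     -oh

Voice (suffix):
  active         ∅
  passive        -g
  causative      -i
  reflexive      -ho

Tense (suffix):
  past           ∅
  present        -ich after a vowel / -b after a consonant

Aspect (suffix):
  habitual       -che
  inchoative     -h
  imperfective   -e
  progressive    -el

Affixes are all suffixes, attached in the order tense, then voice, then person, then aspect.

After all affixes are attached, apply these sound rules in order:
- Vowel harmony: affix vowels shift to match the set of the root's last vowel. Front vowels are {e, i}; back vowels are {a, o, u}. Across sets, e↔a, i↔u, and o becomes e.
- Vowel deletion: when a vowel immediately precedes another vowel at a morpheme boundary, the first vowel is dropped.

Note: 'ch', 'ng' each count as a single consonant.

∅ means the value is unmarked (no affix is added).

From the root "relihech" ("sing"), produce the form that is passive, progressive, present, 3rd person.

Attach tense present -b (after consonant 'ch') → relihechb.
Attach voice passive -g → relihechbg.
Attach person 3rd person -oh → relihechbgoh.
Attach aspect progressive -el → relihechbgohel.
Apply vowel harmony: relihechbgohel → relihechbgehel.
Vowel deletion: no change.

relihechbgehel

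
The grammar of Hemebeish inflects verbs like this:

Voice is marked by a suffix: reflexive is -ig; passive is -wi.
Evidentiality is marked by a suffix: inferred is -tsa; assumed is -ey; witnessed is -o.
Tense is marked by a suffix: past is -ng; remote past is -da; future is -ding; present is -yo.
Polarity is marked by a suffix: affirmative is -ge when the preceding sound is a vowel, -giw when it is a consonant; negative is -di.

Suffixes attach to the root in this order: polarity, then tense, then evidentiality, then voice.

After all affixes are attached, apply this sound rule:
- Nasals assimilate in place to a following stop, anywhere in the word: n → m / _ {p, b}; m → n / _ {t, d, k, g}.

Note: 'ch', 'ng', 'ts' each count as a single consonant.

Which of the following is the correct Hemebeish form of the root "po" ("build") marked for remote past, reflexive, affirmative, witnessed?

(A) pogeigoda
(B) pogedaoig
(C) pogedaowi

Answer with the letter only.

Attach polarity affirmative -ge (after vowel 'o') → poge.
Attach tense remote past -da → pogeda.
Attach evidentiality witnessed -o → pogedao.
Attach voice reflexive -ig → pogedaoig.
Nasal assimilation: no change.
So the correct form is pogedaoig, option (B).
(C) pogedaowi is wrong: it uses passive instead of reflexive for voice.
(A) pogeigoda is wrong: it has the affixes in the wrong order.

B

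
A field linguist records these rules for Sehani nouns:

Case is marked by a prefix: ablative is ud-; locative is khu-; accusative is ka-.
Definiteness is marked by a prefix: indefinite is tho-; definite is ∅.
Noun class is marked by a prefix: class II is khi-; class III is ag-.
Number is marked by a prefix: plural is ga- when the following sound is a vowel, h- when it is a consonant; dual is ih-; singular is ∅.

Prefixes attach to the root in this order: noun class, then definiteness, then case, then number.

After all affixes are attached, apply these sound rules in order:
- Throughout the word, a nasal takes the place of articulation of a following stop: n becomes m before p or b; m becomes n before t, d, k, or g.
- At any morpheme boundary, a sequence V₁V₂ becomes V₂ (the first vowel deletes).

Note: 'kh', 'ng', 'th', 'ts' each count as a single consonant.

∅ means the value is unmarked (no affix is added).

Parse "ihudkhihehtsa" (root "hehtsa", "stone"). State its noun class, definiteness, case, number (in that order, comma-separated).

Segment: ih-ud-khi-hehtsa.
noun class: khi- → class II.
definiteness: ∅ → definite.
case: ud- → ablative.
number: ih- → dual.

class II, definite, ablative, dual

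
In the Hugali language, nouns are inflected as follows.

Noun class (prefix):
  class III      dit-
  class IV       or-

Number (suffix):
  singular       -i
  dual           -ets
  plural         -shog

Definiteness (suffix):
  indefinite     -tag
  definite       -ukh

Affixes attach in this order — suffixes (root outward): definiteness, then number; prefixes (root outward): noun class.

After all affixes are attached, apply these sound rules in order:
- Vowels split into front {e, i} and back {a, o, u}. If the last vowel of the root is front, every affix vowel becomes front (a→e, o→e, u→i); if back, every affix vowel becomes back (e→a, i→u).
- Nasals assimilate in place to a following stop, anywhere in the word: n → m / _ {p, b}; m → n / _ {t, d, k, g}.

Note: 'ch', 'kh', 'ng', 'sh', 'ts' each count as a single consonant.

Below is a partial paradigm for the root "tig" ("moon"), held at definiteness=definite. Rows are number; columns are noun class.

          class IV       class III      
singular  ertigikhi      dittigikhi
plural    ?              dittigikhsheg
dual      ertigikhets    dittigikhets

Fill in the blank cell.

ertigikhsheg

Attach noun class class IV or- → ortig.
Attach definiteness definite -ukh → ortigukh.
Attach number plural -shog → ortigukhshog.
Apply vowel harmony: ortigukhshog → ertigikhsheg.
Nasal assimilation: no change.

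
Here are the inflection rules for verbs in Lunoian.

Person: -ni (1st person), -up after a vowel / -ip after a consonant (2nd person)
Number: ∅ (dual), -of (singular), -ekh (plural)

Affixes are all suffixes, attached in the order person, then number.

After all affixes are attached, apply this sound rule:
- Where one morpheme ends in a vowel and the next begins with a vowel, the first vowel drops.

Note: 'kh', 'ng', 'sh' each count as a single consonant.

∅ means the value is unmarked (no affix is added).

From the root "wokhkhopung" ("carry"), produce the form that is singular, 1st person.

wokhkhopungnof

Attach person 1st person -ni → wokhkhopungni.
Attach number singular -of → wokhkhopungniof.
Apply vowel deletion: wokhkhopungniof → wokhkhopungnof.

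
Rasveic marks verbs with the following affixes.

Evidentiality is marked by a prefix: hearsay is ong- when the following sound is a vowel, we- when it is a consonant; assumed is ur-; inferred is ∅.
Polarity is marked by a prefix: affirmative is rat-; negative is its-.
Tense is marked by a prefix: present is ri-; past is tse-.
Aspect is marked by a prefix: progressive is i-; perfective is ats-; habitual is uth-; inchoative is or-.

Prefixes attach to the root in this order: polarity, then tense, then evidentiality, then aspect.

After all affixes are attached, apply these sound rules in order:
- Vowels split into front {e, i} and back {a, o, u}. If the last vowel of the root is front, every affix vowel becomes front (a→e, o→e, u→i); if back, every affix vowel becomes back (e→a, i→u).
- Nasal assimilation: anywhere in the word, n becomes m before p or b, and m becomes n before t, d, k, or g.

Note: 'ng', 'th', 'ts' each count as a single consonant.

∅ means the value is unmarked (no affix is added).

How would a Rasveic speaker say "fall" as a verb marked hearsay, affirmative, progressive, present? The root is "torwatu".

Attach polarity affirmative rat- → rattorwatu.
Attach tense present ri- → rirattorwatu.
Attach evidentiality hearsay we- (before consonant 'r') → werirattorwatu.
Attach aspect progressive i- → iwerirattorwatu.
Apply vowel harmony: iwerirattorwatu → uwarurattorwatu.
Nasal assimilation: no change.

uwarurattorwatu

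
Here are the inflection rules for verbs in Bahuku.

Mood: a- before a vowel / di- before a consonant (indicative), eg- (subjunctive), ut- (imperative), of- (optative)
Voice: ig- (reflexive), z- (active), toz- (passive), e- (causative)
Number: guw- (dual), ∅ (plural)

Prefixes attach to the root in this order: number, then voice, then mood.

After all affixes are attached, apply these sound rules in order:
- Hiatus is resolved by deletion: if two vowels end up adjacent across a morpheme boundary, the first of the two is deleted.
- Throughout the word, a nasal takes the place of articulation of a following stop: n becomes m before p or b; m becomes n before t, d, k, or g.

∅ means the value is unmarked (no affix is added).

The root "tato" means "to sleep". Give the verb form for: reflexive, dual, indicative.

igguwtato

Attach number dual guw- → guwtato.
Attach voice reflexive ig- → igguwtato.
Attach mood indicative a- (before vowel 'i') → aigguwtato.
Apply vowel deletion: aigguwtato → igguwtato.
Nasal assimilation: no change.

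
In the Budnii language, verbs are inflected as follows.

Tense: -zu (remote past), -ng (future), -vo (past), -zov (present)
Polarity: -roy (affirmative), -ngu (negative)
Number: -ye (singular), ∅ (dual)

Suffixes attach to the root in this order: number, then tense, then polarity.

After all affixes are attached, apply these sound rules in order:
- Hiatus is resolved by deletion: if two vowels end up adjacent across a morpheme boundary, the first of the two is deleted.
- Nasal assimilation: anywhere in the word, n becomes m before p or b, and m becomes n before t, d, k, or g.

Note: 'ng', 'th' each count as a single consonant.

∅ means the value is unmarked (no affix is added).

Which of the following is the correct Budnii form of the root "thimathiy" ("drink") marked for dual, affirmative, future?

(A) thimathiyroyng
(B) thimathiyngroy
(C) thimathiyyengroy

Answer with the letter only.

B

number = dual: zero marking, form stays thimathiy.
Attach tense future -ng → thimathiyng.
Attach polarity affirmative -roy → thimathiyngroy.
Vowel deletion: no change.
Nasal assimilation: no change.
So the correct form is thimathiyngroy, option (B).
(C) thimathiyyengroy is wrong: it uses singular instead of dual for number.
(A) thimathiyroyng is wrong: it has the affixes in the wrong order.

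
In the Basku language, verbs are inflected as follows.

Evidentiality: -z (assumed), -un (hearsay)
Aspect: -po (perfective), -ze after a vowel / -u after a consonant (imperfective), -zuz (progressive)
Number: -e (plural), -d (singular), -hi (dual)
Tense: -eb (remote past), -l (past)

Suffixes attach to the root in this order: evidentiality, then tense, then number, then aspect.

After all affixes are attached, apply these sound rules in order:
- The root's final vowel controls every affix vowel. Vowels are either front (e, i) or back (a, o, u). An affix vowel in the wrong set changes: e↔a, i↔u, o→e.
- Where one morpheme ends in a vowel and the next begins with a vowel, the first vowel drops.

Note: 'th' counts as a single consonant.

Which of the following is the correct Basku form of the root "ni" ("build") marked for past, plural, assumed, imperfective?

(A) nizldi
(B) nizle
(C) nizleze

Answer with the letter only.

C

Attach evidentiality assumed -z → niz.
Attach tense past -l → nizl.
Attach number plural -e → nizle.
Attach aspect imperfective -ze (after vowel 'e') → nizleze.
Vowel harmony: no change.
Vowel deletion: no change.
So the correct form is nizleze, option (C).
(A) nizldi is wrong: it uses singular instead of plural for number.
(B) nizle is wrong: it has the affixes in the wrong order.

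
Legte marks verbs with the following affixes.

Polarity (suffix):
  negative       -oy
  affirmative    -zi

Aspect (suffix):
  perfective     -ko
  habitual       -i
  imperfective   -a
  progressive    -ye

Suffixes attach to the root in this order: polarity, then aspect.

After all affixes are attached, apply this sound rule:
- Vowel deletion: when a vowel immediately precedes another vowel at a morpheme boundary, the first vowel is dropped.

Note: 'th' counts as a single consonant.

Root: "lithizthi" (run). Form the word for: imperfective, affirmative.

lithizthiza

Attach polarity affirmative -zi → lithizthizi.
Attach aspect imperfective -a → lithizthizia.
Apply vowel deletion: lithizthizia → lithizthiza.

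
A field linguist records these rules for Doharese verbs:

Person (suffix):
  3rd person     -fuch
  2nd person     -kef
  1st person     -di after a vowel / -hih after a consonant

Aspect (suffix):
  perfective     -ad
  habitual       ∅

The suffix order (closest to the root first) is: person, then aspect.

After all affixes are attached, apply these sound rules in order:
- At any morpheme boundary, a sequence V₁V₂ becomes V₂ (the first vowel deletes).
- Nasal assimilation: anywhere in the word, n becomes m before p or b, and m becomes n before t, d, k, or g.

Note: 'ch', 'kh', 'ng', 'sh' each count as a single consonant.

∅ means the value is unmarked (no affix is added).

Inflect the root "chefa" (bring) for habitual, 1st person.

Attach person 1st person -di (after vowel 'a') → chefadi.
aspect = habitual: zero marking, form stays chefadi.
Vowel deletion: no change.
Nasal assimilation: no change.

chefadi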